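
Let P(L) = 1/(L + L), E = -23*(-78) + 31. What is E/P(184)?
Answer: 671600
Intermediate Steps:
E = 1825 (E = 1794 + 31 = 1825)
P(L) = 1/(2*L)
E/P(184) = 1825/(((½)/184)) = 1825/(((½)*(1/184))) = 1825/(1/368) = 1825*368 = 671600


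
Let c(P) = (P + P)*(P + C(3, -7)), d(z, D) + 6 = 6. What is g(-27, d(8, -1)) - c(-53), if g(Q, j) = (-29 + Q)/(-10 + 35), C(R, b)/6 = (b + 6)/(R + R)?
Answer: -143156/25 ≈ -5726.2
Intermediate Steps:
C(R, b) = 3*(6 + b)/R (C(R, b) = 6*((b + 6)/(R + R)) = 6*((6 + b)/((2*R))) = 6*((6 + b)*(1/(2*R))) = 6*((6 + b)/(2*R)) = 3*(6 + b)/R)
d(z, D) = 0 (d(z, D) = -6 + 6 = 0)
c(P) = 2*P*(-1 + P) (c(P) = (P + P)*(P + 3*(6 - 7)/3) = (2*P)*(P + 3*(⅓)*(-1)) = (2*P)*(P - 1) = (2*P)*(-1 + P) = 2*P*(-1 + P))
g(Q, j) = -29/25 + Q/25 (g(Q, j) = (-29 + Q)/25 = (-29 + Q)*(1/25) = -29/25 + Q/25)
g(-27, d(8, -1)) - c(-53) = (-29/25 + (1/25)*(-27)) - 2*(-53)*(-1 - 53) = (-29/25 - 27/25) - 2*(-53)*(-54) = -56/25 - 1*5724 = -56/25 - 5724 = -143156/25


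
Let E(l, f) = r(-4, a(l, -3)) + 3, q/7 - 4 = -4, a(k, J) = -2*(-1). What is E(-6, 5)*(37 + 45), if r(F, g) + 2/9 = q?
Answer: 2050/9 ≈ 227.78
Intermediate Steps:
a(k, J) = 2
q = 0 (q = 28 + 7*(-4) = 28 - 28 = 0)
r(F, g) = -2/9 (r(F, g) = -2/9 + 0 = -2/9)
E(l, f) = 25/9 (E(l, f) = -2/9 + 3 = 25/9)
E(-6, 5)*(37 + 45) = 25*(37 + 45)/9 = (25/9)*82 = 2050/9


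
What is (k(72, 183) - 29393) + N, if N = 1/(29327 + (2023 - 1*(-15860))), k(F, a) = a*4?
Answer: -1353085809/47210 ≈ -28661.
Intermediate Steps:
k(F, a) = 4*a
N = 1/47210 (N = 1/(29327 + (2023 + 15860)) = 1/(29327 + 17883) = 1/47210 ≈ 2.1182e-5)
(k(72, 183) - 29393) + N = (4*183 - 29393) + 1/47210 = (732 - 29393) + 1/47210 = -28661 + 1/47210 = -1353085809/47210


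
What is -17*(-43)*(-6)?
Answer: -4386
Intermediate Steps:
-17*(-43)*(-6) = 731*(-6) = -4386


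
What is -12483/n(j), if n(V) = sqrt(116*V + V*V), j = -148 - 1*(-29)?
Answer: -4161*sqrt(357)/119 ≈ -660.67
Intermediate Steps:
j = -119 (j = -148 + 29 = -119)
n(V) = sqrt(V**2 + 116*V) (n(V) = sqrt(116*V + V**2) = sqrt(V**2 + 116*V))
-12483/n(j) = -12483*sqrt(357)/357 = -4161*sqrt(357)/119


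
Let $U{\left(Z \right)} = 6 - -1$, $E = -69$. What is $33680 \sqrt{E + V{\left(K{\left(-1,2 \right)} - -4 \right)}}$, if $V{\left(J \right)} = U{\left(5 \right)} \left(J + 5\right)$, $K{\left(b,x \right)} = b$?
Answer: $33680 i \sqrt{13} \approx 1.2144 \cdot 10^{5} i$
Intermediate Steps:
$U{\left(Z \right)} = 7$ ($U{\left(Z \right)} = 6 + 1 = 7$)
$V{\left(J \right)} = 35 + 7 J$ ($V{\left(J \right)} = 7 \left(J + 5\right) = 7 \left(5 + J\right) = 35 + 7 J$)
$33680 \sqrt{E + V{\left(K{\left(-1,2 \right)} - -4 \right)}} = 33680 \sqrt{-69 + \left(35 + 7 \left(-1 - -4\right)\right)} = 33680 \sqrt{-69 + \left(35 + 7 \left(-1 + 4\right)\right)} = 33680 \sqrt{-69 + \left(35 + 7 \cdot 3\right)} = 33680 \sqrt{-69 + \left(35 + 21\right)} = 33680 \sqrt{-69 + 56} = 33680 \sqrt{-13} = 33680 i \sqrt{13}$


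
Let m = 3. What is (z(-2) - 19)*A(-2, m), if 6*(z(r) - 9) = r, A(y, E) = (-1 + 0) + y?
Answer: 31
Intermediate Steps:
A(y, E) = -1 + y
z(r) = 9 + r/6
(z(-2) - 19)*A(-2, m) = ((9 + (1/6)*(-2)) - 19)*(-1 - 2) = ((9 - 1/3) - 19)*(-3) = (26/3 - 19)*(-3) = -31/3*(-3) = 31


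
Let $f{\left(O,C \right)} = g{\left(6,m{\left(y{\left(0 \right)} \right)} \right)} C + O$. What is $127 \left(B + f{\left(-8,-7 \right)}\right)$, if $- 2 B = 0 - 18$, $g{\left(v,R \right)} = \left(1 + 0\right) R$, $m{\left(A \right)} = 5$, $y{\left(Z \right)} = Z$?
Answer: $-4318$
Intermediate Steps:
$g{\left(v,R \right)} = R$ ($g{\left(v,R \right)} = 1 R = R$)
$f{\left(O,C \right)} = O + 5 C$ ($f{\left(O,C \right)} = 5 C + O = O + 5 C$)
$B = 9$ ($B = - \frac{0 - 18}{2} = \left(- \frac{1}{2}\right) \left(-18\right) = 9$)
$127 \left(B + f{\left(-8,-7 \right)}\right) = 127 \left(9 + \left(-8 + 5 \left(-7\right)\right)\right) = 127 \left(9 - 43\right) = 127 \left(-34\right) = -4318$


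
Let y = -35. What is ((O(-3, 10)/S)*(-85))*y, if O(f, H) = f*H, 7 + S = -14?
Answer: 4250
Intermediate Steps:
S = -21 (S = -7 - 14 = -21)
O(f, H) = H*f
((O(-3, 10)/S)*(-85))*y = (((10*(-3))/(-21))*(-85))*(-35) = (-30*(-1/21)*(-85))*(-35) = ((10/7)*(-85))*(-35) = -850/7*(-35) = 4250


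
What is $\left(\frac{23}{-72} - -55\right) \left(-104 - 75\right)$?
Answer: $- \frac{704723}{72} \approx -9787.8$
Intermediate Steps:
$\left(\frac{23}{-72} - -55\right) \left(-104 - 75\right) = \left(23 \left(- \frac{1}{72}\right) + 55\right) \left(-179\right) = \left(- \frac{23}{72} + 55\right) \left(-179\right) = \frac{3937}{72} \left(-179\right) = - \frac{704723}{72}$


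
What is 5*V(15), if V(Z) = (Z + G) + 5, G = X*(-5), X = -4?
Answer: 200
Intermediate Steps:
G = 20 (G = -4*(-5) = 20)
V(Z) = 25 + Z (V(Z) = (Z + 20) + 5 = (20 + Z) + 5 = 25 + Z)
5*V(15) = 5*(25 + 15) = 5*40 = 200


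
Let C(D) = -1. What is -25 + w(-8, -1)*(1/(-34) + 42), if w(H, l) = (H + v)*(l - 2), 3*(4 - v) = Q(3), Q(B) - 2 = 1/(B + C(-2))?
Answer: 39683/68 ≈ 583.57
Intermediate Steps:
Q(B) = 2 + 1/(-1 + B) (Q(B) = 2 + 1/(B - 1) = 2 + 1/(-1 + B))
v = 19/6 (v = 4 - (-1 + 2*3)/(3*(-1 + 3)) = 4 - (-1 + 6)/(3*2) = 4 - 5/6 = 19/6 ≈ 3.1667)
w(H, l) = (-2 + l)*(19/6 + H) (w(H, l) = (H + 19/6)*(l - 2) = (19/6 + H)*(-2 + l) = (-2 + l)*(19/6 + H))
-25 + w(-8, -1)*(1/(-34) + 42) = -25 + (-19/3 - 2*(-8) + (19/6)*(-1) - 8*(-1))*(1/(-34) + 42) = -25 + (-19/3 + 16 - 19/6 + 8)*(-1/34 + 42) = -25 + (29/2)*(1427/34) = -25 + 41383/68 = 39683/68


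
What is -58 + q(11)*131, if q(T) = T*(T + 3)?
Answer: 20116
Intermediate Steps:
q(T) = T*(3 + T)
-58 + q(11)*131 = -58 + (11*(3 + 11))*131 = -58 + (11*14)*131 = -58 + 154*131 = -58 + 20174 = 20116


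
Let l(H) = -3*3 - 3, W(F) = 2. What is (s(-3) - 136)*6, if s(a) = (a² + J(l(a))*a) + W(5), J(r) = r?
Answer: -534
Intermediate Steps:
l(H) = -12 (l(H) = -9 - 3 = -12)
s(a) = 2 + a² - 12*a (s(a) = (a² - 12*a) + 2 = 2 + a² - 12*a)
(s(-3) - 136)*6 = ((2 + (-3)² - 12*(-3)) - 136)*6 = ((2 + 9 + 36) - 136)*6 = (47 - 136)*6 = -89*6 = -534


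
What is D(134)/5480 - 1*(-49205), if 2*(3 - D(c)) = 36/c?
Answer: 2258263499/45895 ≈ 49205.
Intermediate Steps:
D(c) = 3 - 18/c
D(134)/5480 - 1*(-49205) = (3 - 18/134)/5480 - 1*(-49205) = (3 - 18*1/134)*(1/5480) + 49205 = (3 - 9/67)*(1/5480) + 49205 = (192/67)*(1/5480) + 49205 = 24/45895 + 49205 = 2258263499/45895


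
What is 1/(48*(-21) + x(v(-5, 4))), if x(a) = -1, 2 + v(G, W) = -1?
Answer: -1/1009 ≈ -0.00099108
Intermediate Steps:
v(G, W) = -3 (v(G, W) = -2 - 1 = -3)
1/(48*(-21) + x(v(-5, 4))) = 1/(48*(-21) - 1) = 1/(-1008 - 1) = 1/(-1009) = -1/1009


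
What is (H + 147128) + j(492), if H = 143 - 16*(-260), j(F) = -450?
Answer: 150981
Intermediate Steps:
H = 4303 (H = 143 + 4160 = 4303)
(H + 147128) + j(492) = (4303 + 147128) - 450 = 151431 - 450 = 150981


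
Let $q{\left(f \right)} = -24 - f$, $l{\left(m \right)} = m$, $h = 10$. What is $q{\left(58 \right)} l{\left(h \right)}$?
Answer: $-820$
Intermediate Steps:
$q{\left(58 \right)} l{\left(h \right)} = \left(-24 - 58\right) 10 = \left(-82\right) 10 = -820$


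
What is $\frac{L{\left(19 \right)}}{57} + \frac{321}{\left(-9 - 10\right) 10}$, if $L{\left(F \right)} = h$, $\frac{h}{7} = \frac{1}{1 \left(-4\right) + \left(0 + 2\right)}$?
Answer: $- \frac{499}{285} \approx -1.7509$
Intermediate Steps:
$h = - \frac{7}{2}$ ($h = \frac{7}{1 \left(-4\right) + \left(0 + 2\right)} = \frac{7}{-4 + 2} = \frac{7}{-2} = 7 \left(- \frac{1}{2}\right) = - \frac{7}{2} \approx -3.5$)
$L{\left(F \right)} = - \frac{7}{2}$
$\frac{L{\left(19 \right)}}{57} + \frac{321}{\left(-9 - 10\right) 10} = - \frac{7}{2 \cdot 57} + \frac{321}{\left(-9 - 10\right) 10} = \left(- \frac{7}{2}\right) \frac{1}{57} + \frac{321}{\left(-19\right) 10} = - \frac{7}{114} + \frac{321}{-190} = - \frac{7}{114} + 321 \left(- \frac{1}{190}\right) = - \frac{7}{114} - \frac{321}{190} = - \frac{499}{285}$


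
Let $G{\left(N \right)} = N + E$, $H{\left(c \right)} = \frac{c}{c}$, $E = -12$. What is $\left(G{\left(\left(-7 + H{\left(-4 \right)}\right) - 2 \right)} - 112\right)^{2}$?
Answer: $17424$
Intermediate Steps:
$H{\left(c \right)} = 1$
$G{\left(N \right)} = -12 + N$ ($G{\left(N \right)} = N - 12 = -12 + N$)
$\left(G{\left(\left(-7 + H{\left(-4 \right)}\right) - 2 \right)} - 112\right)^{2} = \left(\left(-12 + \left(\left(-7 + 1\right) - 2\right)\right) - 112\right)^{2} = \left(\left(-12 - 8\right) - 112\right)^{2} = \left(-20 - 112\right)^{2} = \left(-132\right)^{2} = 17424$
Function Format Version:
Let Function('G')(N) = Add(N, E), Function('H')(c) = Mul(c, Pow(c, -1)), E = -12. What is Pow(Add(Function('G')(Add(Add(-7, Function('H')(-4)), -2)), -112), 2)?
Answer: 17424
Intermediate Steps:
Function('H')(c) = 1
Function('G')(N) = Add(-12, N) (Function('G')(N) = Add(N, -12) = Add(-12, N))
Pow(Add(Function('G')(Add(Add(-7, Function('H')(-4)), -2)), -112), 2) = Pow(Add(Add(-12, Add(Add(-7, 1), -2)), -112), 2) = Pow(Add(Add(-12, Add(-6, -2)), -112), 2) = Pow(Add(Add(-12, -8), -112), 2) = Pow(Add(-20, -112), 2) = Pow(-132, 2) = 17424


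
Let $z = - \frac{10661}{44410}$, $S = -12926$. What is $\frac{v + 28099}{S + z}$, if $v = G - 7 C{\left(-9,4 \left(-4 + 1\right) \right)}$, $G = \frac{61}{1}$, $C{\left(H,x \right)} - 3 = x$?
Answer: $- \frac{1253383430}{574054321} \approx -2.1834$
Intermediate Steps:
$C{\left(H,x \right)} = 3 + x$
$G = 61$ ($G = 61 \cdot 1 = 61$)
$z = - \frac{10661}{44410}$ ($z = \left(-10661\right) \frac{1}{44410} = - \frac{10661}{44410} \approx -0.24006$)
$v = 124$ ($v = 61 - 7 \left(3 + 4 \left(-4 + 1\right)\right) = 61 - 7 \left(3 + 4 \left(-3\right)\right) = 61 - 7 \left(3 - 12\right) = 61 - -63 = 61 + 63 = 124$)
$\frac{v + 28099}{S + z} = \frac{124 + 28099}{-12926 - \frac{10661}{44410}} = \frac{28223}{- \frac{574054321}{44410}} = 28223 \left(- \frac{44410}{574054321}\right) = - \frac{1253383430}{574054321}$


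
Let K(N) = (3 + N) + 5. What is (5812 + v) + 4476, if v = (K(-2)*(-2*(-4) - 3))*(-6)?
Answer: 10108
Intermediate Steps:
K(N) = 8 + N
v = -180 (v = ((8 - 2)*(-2*(-4) - 3))*(-6) = (6*(8 - 3))*(-6) = (6*5)*(-6) = 30*(-6) = -180)
(5812 + v) + 4476 = (5812 - 180) + 4476 = 5632 + 4476 = 10108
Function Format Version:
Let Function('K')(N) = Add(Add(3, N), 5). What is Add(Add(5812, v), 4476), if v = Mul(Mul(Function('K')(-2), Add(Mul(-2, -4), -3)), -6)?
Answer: 10108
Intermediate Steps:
Function('K')(N) = Add(8, N)
v = -180 (v = Mul(Mul(Add(8, -2), Add(Mul(-2, -4), -3)), -6) = Mul(Mul(6, Add(8, -3)), -6) = Mul(Mul(6, 5), -6) = Mul(30, -6) = -180)
Add(Add(5812, v), 4476) = Add(Add(5812, -180), 4476) = Add(5632, 4476) = 10108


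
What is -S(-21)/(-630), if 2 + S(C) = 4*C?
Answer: -43/315 ≈ -0.13651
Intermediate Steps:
S(C) = -2 + 4*C
-S(-21)/(-630) = -(-2 + 4*(-21))/(-630) = -(-2 - 84)*(-1)/630 = -(-86)*(-1)/630 = -1*43/315 = -43/315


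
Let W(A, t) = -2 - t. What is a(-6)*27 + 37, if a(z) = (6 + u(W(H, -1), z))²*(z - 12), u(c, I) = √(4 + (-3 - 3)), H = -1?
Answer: -16487 - 5832*I*√2 ≈ -16487.0 - 8247.7*I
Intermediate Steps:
u(c, I) = I*√2 (u(c, I) = √(4 - 6) = √(-2) = I*√2)
a(z) = (6 + I*√2)²*(-12 + z) (a(z) = (6 + I*√2)²*(z - 12) = (6 + I*√2)²*(-12 + z))
a(-6)*27 + 37 = ((6 + I*√2)²*(-12 - 6))*27 + 37 = ((6 + I*√2)²*(-18))*27 + 37 = -18*(6 + I*√2)²*27 + 37 = -486*(6 + I*√2)² + 37 = 37 - 486*(6 + I*√2)²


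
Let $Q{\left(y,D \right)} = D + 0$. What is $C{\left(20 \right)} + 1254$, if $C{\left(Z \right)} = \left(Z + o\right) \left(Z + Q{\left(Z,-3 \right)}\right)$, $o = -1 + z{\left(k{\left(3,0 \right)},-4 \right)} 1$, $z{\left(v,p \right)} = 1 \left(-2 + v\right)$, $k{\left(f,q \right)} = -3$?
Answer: $1492$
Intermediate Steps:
$z{\left(v,p \right)} = -2 + v$
$Q{\left(y,D \right)} = D$
$o = -6$ ($o = -1 + \left(-2 - 3\right) 1 = -1 - 5 = -6$)
$C{\left(Z \right)} = \left(-6 + Z\right) \left(-3 + Z\right)$ ($C{\left(Z \right)} = \left(Z - 6\right) \left(Z - 3\right) = \left(-6 + Z\right) \left(-3 + Z\right)$)
$C{\left(20 \right)} + 1254 = \left(18 + 20^{2} - 180\right) + 1254 = \left(18 + 400 - 180\right) + 1254 = 238 + 1254 = 1492$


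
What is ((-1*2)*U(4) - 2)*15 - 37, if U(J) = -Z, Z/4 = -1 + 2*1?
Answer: 53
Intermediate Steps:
Z = 4 (Z = 4*(-1 + 2*1) = 4*(-1 + 2) = 4*1 = 4)
U(J) = -4 (U(J) = -1*4 = -4)
((-1*2)*U(4) - 2)*15 - 37 = (-1*2*(-4) - 2)*15 - 37 = (-2*(-4) - 2)*15 - 37 = (8 - 2)*15 - 37 = 6*15 - 37 = 90 - 37 = 53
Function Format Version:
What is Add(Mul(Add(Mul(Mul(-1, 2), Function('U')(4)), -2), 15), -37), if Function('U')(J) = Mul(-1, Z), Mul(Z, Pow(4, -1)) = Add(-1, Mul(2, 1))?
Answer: 53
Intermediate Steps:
Z = 4 (Z = Mul(4, Add(-1, Mul(2, 1))) = Mul(4, Add(-1, 2)) = Mul(4, 1) = 4)
Function('U')(J) = -4 (Function('U')(J) = Mul(-1, 4) = -4)
Add(Mul(Add(Mul(Mul(-1, 2), Function('U')(4)), -2), 15), -37) = Add(Mul(Add(Mul(Mul(-1, 2), -4), -2), 15), -37) = Add(Mul(Add(Mul(-2, -4), -2), 15), -37) = Add(Mul(Add(8, -2), 15), -37) = Add(Mul(6, 15), -37) = Add(90, -37) = 53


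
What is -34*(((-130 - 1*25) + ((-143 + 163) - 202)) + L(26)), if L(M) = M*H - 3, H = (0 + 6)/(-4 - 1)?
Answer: 63104/5 ≈ 12621.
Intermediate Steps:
H = -6/5 (H = 6/(-5) = 6*(-1/5) = -6/5 ≈ -1.2000)
L(M) = -3 - 6*M/5 (L(M) = M*(-6/5) - 3 = -6*M/5 - 3 = -3 - 6*M/5)
-34*(((-130 - 1*25) + ((-143 + 163) - 202)) + L(26)) = -34*(((-130 - 1*25) + ((-143 + 163) - 202)) + (-3 - 6/5*26)) = -34*(((-130 - 25) + (20 - 202)) + (-3 - 156/5)) = -34*((-155 - 182) - 171/5) = -34*(-337 - 171/5) = -34*(-1856/5) = 63104/5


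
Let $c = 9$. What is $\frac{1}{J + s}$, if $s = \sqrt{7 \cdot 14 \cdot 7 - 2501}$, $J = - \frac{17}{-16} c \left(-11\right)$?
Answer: $- \frac{816}{99913} - \frac{256 i \sqrt{15}}{299739} \approx -0.0081671 - 0.0033078 i$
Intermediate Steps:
$J = - \frac{1683}{16}$ ($J = - \frac{17}{-16} \cdot 9 \left(-11\right) = \left(-17\right) \left(- \frac{1}{16}\right) 9 \left(-11\right) = \frac{17}{16} \cdot 9 \left(-11\right) = \frac{153}{16} \left(-11\right) = - \frac{1683}{16} \approx -105.19$)
$s = 11 i \sqrt{15}$ ($s = \sqrt{98 \cdot 7 - 2501} = \sqrt{686 - 2501} = \sqrt{-1815} = 11 i \sqrt{15} \approx 42.603 i$)
$\frac{1}{J + s} = \frac{1}{- \frac{1683}{16} + 11 i \sqrt{15}}$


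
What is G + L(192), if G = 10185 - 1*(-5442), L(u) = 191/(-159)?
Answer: 2484502/159 ≈ 15626.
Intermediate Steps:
L(u) = -191/159 (L(u) = 191*(-1/159) = -191/159)
G = 15627 (G = 10185 + 5442 = 15627)
G + L(192) = 15627 - 191/159 = 2484502/159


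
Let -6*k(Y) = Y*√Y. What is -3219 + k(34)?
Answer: -3219 - 17*√34/3 ≈ -3252.0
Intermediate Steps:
k(Y) = -Y^(3/2)/6 (k(Y) = -Y*√Y/6 = -Y^(3/2)/6)
-3219 + k(34) = -3219 - 17*√34/3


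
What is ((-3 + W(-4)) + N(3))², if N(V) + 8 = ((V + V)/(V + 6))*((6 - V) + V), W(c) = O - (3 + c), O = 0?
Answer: 36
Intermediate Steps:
W(c) = -3 - c (W(c) = 0 - (3 + c) = 0 + (-3 - c) = -3 - c)
N(V) = -8 + 12*V/(6 + V) (N(V) = -8 + ((V + V)/(V + 6))*((6 - V) + V) = -8 + ((2*V)/(6 + V))*6 = -8 + (2*V/(6 + V))*6 = -8 + 12*V/(6 + V))
((-3 + W(-4)) + N(3))² = ((-3 + (-3 - 1*(-4))) + 4*(-12 + 3)/(6 + 3))² = ((-3 + (-3 + 4)) + 4*(-9)/9)² = ((-3 + 1) + 4*(⅑)*(-9))² = (-2 - 4)² = (-6)² = 36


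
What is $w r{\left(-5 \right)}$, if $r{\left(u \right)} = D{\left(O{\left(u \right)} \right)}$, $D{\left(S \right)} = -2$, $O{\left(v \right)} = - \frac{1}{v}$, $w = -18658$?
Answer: $37316$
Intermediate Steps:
$r{\left(u \right)} = -2$
$w r{\left(-5 \right)} = \left(-18658\right) \left(-2\right) = 37316$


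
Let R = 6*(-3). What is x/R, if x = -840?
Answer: 140/3 ≈ 46.667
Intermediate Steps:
R = -18
x/R = -840/(-18) = -840*(-1/18) = 140/3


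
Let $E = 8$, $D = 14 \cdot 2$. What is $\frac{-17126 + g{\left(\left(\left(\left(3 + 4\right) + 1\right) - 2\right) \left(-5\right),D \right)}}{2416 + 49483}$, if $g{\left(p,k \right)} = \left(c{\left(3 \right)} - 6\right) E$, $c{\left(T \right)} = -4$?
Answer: $- \frac{17206}{51899} \approx -0.33153$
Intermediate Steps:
$D = 28$
$g{\left(p,k \right)} = -80$ ($g{\left(p,k \right)} = \left(-4 - 6\right) 8 = \left(-10\right) 8 = -80$)
$\frac{-17126 + g{\left(\left(\left(\left(3 + 4\right) + 1\right) - 2\right) \left(-5\right),D \right)}}{2416 + 49483} = \frac{-17126 - 80}{2416 + 49483} = - \frac{17206}{51899}$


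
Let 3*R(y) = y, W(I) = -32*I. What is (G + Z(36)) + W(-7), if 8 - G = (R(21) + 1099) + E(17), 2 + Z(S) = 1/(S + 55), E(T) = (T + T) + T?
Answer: -84356/91 ≈ -926.99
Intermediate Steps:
R(y) = y/3
E(T) = 3*T (E(T) = 2*T + T = 3*T)
Z(S) = -2 + 1/(55 + S) (Z(S) = -2 + 1/(S + 55) = -2 + 1/(55 + S))
G = -1149 (G = 8 - (((⅓)*21 + 1099) + 3*17) = 8 - ((7 + 1099) + 51) = 8 - (1106 + 51) = 8 - 1*1157 = 8 - 1157 = -1149)
(G + Z(36)) + W(-7) = (-1149 + (-109 - 2*36)/(55 + 36)) - 32*(-7) = (-1149 + (-109 - 72)/91) + 224 = (-1149 + (1/91)*(-181)) + 224 = (-1149 - 181/91) + 224 = -104740/91 + 224 = -84356/91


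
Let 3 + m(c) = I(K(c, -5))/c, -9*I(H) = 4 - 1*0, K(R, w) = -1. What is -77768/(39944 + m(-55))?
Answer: -38495160/19770799 ≈ -1.9471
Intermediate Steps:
I(H) = -4/9 (I(H) = -(4 - 1*0)/9 = -(4 + 0)/9 = -1/9*4 = -4/9)
m(c) = -3 - 4/(9*c)
-77768/(39944 + m(-55)) = -77768/(39944 + (-3 - 4/9/(-55))) = -77768/(39944 + (-3 - 4/9*(-1/55))) = -77768/(39944 + (-3 + 4/495)) = -77768/(39944 - 1481/495) = -77768/19770799/495 = -77768*495/19770799 = -38495160/19770799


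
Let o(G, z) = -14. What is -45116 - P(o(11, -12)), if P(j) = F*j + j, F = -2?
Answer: -45130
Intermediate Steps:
P(j) = -j (P(j) = -2*j + j = -j)
-45116 - P(o(11, -12)) = -45116 - (-1)*(-14) = -45116 - 1*14 = -45116 - 14 = -45130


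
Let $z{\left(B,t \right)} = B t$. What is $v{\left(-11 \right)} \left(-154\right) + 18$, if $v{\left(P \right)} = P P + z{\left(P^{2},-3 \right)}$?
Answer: $37286$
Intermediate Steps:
$v{\left(P \right)} = - 2 P^{2}$ ($v{\left(P \right)} = P P + P^{2} \left(-3\right) = P^{2} - 3 P^{2} = - 2 P^{2}$)
$v{\left(-11 \right)} \left(-154\right) + 18 = - 2 \left(-11\right)^{2} \left(-154\right) + 18 = \left(-2\right) 121 \left(-154\right) + 18 = \left(-242\right) \left(-154\right) + 18 = 37268 + 18 = 37286$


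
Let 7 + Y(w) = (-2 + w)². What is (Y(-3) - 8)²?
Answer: 100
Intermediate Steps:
Y(w) = -7 + (-2 + w)²
(Y(-3) - 8)² = ((-7 + (-2 - 3)²) - 8)² = ((-7 + (-5)²) - 8)² = ((-7 + 25) - 8)² = (18 - 8)² = 10² = 100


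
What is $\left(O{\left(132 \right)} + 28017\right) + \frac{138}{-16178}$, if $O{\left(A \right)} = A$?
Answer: $\frac{227697192}{8089} \approx 28149.0$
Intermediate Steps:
$\left(O{\left(132 \right)} + 28017\right) + \frac{138}{-16178} = \left(132 + 28017\right) + \frac{138}{-16178} = 28149 + 138 \left(- \frac{1}{16178}\right) = 28149 - \frac{69}{8089} = \frac{227697192}{8089}$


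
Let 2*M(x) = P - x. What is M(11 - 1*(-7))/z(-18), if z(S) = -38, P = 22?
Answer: -1/19 ≈ -0.052632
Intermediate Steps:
M(x) = 11 - x/2 (M(x) = (22 - x)/2 = 11 - x/2)
M(11 - 1*(-7))/z(-18) = (11 - (11 - 1*(-7))/2)/(-38) = (11 - (11 + 7)/2)*(-1/38) = (11 - ½*18)*(-1/38) = (11 - 9)*(-1/38) = 2*(-1/38) = -1/19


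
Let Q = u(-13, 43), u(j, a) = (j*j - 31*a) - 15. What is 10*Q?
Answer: -11790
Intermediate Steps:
u(j, a) = -15 + j² - 31*a (u(j, a) = (j² - 31*a) - 15 = -15 + j² - 31*a)
Q = -1179 (Q = -15 + (-13)² - 31*43 = -15 + 169 - 1333 = -1179)
10*Q = 10*(-1179) = -11790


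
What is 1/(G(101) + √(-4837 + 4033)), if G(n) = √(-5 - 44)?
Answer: 7*I/755 - 2*I*√201/755 ≈ -0.028285*I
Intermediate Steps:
G(n) = 7*I (G(n) = √(-49) = 7*I)
1/(G(101) + √(-4837 + 4033)) = 1/(7*I + √(-4837 + 4033)) = 1/(7*I + √(-804)) = 1/(7*I + 2*I*√201)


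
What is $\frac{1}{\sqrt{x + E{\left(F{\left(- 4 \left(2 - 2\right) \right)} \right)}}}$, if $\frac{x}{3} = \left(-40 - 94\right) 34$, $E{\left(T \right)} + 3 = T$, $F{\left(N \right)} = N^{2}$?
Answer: $- \frac{i \sqrt{31}}{651} \approx - 0.0085526 i$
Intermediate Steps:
$E{\left(T \right)} = -3 + T$
$x = -13668$ ($x = 3 \left(-40 - 94\right) 34 = 3 \left(\left(-134\right) 34\right) = 3 \left(-4556\right) = -13668$)
$\frac{1}{\sqrt{x + E{\left(F{\left(- 4 \left(2 - 2\right) \right)} \right)}}} = \frac{1}{\sqrt{-13668 - \left(3 - \left(- 4 \left(2 - 2\right)\right)^{2}\right)}} = \frac{1}{\sqrt{-13668 - \left(3 - \left(\left(-4\right) 0\right)^{2}\right)}} = \frac{1}{\sqrt{-13668 - \left(3 - 0^{2}\right)}} = \frac{1}{\sqrt{-13668 + \left(-3 + 0\right)}} = \frac{1}{\sqrt{-13668 - 3}} = \frac{1}{\sqrt{-13671}} = \frac{1}{21 i \sqrt{31}} = - \frac{i \sqrt{31}}{651}$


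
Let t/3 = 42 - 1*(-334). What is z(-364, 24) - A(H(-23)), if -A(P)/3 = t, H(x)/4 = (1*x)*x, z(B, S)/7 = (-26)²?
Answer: 8116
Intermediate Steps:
z(B, S) = 4732 (z(B, S) = 7*(-26)² = 7*676 = 4732)
H(x) = 4*x² (H(x) = 4*((1*x)*x) = 4*(x*x) = 4*x²)
t = 1128 (t = 3*(42 - 1*(-334)) = 3*(42 + 334) = 3*376 = 1128)
A(P) = -3384 (A(P) = -3*1128 = -3384)
z(-364, 24) - A(H(-23)) = 4732 - 1*(-3384) = 4732 + 3384 = 8116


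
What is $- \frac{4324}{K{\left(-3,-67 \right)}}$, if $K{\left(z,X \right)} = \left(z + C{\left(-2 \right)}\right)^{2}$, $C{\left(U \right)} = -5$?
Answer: $- \frac{1081}{16} \approx -67.563$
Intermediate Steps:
$K{\left(z,X \right)} = \left(-5 + z\right)^{2}$ ($K{\left(z,X \right)} = \left(z - 5\right)^{2} = \left(-5 + z\right)^{2}$)
$- \frac{4324}{K{\left(-3,-67 \right)}} = - \frac{4324}{\left(-5 - 3\right)^{2}} = - \frac{4324}{\left(-8\right)^{2}} = - \frac{4324}{64} = \left(-4324\right) \frac{1}{64} = - \frac{1081}{16}$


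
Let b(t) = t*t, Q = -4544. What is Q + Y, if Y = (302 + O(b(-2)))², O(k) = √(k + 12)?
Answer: 89092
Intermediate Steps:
b(t) = t²
O(k) = √(12 + k)
Y = 93636 (Y = (302 + √(12 + (-2)²))² = (302 + √(12 + 4))² = (302 + √16)² = (302 + 4)² = 306² = 93636)
Q + Y = -4544 + 93636 = 89092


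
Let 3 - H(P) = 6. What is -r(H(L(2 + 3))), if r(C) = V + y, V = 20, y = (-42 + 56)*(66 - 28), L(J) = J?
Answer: -552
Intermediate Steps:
H(P) = -3 (H(P) = 3 - 1*6 = 3 - 6 = -3)
y = 532 (y = 14*38 = 532)
r(C) = 552 (r(C) = 20 + 532 = 552)
-r(H(L(2 + 3))) = -1*552 = -552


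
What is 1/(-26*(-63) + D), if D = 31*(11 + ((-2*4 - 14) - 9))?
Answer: 1/1018 ≈ 0.00098232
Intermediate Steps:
D = -620 (D = 31*(11 + ((-8 - 14) - 9)) = 31*(11 + (-22 - 9)) = 31*(11 - 31) = 31*(-20) = -620)
1/(-26*(-63) + D) = 1/(-26*(-63) - 620) = 1/(1638 - 620) = 1/1018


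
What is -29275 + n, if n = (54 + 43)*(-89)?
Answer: -37908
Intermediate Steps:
n = -8633 (n = 97*(-89) = -8633)
-29275 + n = -29275 - 8633 = -37908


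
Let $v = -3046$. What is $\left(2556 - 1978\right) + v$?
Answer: $-2468$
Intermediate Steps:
$\left(2556 - 1978\right) + v = \left(2556 - 1978\right) - 3046 = 578 - 3046 = -2468$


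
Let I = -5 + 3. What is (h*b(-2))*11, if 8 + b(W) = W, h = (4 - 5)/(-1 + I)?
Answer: -110/3 ≈ -36.667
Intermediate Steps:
I = -2
h = 1/3 (h = (4 - 5)/(-1 - 2) = -1/(-3) = -1*(-1/3) = 1/3 ≈ 0.33333)
b(W) = -8 + W
(h*b(-2))*11 = ((-8 - 2)/3)*11 = ((1/3)*(-10))*11 = -10/3*11 = -110/3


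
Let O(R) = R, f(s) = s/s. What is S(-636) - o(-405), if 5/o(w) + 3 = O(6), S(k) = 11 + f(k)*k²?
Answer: 1213516/3 ≈ 4.0451e+5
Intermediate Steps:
f(s) = 1
S(k) = 11 + k² (S(k) = 11 + 1*k² = 11 + k²)
o(w) = 5/3 (o(w) = 5/(-3 + 6) = 5/3)
S(-636) - o(-405) = (11 + (-636)²) - 1*5/3 = (11 + 404496) - 5/3 = 404507 - 5/3 = 1213516/3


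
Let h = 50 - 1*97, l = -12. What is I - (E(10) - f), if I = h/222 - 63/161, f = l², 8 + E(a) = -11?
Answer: 829199/5106 ≈ 162.40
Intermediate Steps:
E(a) = -19 (E(a) = -8 - 11 = -19)
h = -47 (h = 50 - 97 = -47)
f = 144 (f = (-12)² = 144)
I = -3079/5106 (I = -47/222 - 63/161 = -47*1/222 - 63*1/161 = -47/222 - 9/23 = -3079/5106 ≈ -0.60302)
I - (E(10) - f) = -3079/5106 - (-19 - 1*144) = -3079/5106 - (-19 - 144) = -3079/5106 - 1*(-163) = -3079/5106 + 163 = 829199/5106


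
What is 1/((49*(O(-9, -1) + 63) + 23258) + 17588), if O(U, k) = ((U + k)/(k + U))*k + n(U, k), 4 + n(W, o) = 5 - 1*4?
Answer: 1/43737 ≈ 2.2864e-5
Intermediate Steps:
n(W, o) = -3 (n(W, o) = -4 + (5 - 1*4) = -4 + (5 - 4) = -4 + 1 = -3)
O(U, k) = -3 + k (O(U, k) = ((U + k)/(k + U))*k - 3 = ((U + k)/(U + k))*k - 3 = 1*k - 3 = k - 3 = -3 + k)
1/((49*(O(-9, -1) + 63) + 23258) + 17588) = 1/((49*((-3 - 1) + 63) + 23258) + 17588) = 1/((49*(-4 + 63) + 23258) + 17588) = 1/((49*59 + 23258) + 17588) = 1/((2891 + 23258) + 17588) = 1/(26149 + 17588) = 1/43737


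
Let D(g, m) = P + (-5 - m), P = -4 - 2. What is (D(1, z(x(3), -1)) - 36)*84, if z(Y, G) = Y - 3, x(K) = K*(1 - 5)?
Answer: -2688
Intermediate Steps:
P = -6
x(K) = -4*K (x(K) = K*(-4) = -4*K)
z(Y, G) = -3 + Y
D(g, m) = -11 - m (D(g, m) = -6 + (-5 - m) = -11 - m)
(D(1, z(x(3), -1)) - 36)*84 = ((-11 - (-3 - 4*3)) - 36)*84 = ((-11 - (-3 - 12)) - 36)*84 = ((-11 - 1*(-15)) - 36)*84 = ((-11 + 15) - 36)*84 = (4 - 36)*84 = -32*84 = -2688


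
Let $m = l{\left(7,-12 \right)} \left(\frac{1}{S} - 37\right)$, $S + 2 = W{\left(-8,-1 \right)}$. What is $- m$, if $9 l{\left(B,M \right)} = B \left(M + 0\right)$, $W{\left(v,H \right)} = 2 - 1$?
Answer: $- \frac{1064}{3} \approx -354.67$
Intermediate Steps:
$W{\left(v,H \right)} = 1$
$S = -1$ ($S = -2 + 1 = -1$)
$l{\left(B,M \right)} = \frac{B M}{9}$ ($l{\left(B,M \right)} = \frac{B \left(M + 0\right)}{9} = \frac{B M}{9}$)
$m = \frac{1064}{3}$ ($m = \frac{1}{9} \cdot 7 \left(-12\right) \left(\frac{1}{-1} - 37\right) = - \frac{28 \left(-1 - 37\right)}{3} = \left(- \frac{28}{3}\right) \left(-38\right) = \frac{1064}{3} \approx 354.67$)
$- m = \left(-1\right) \frac{1064}{3} = - \frac{1064}{3}$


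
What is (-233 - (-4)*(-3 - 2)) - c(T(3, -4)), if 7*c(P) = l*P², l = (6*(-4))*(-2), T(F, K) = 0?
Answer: -253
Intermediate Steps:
l = 48 (l = -24*(-2) = 48)
c(P) = 48*P²/7 (c(P) = (48*P²)/7 = 48*P²/7)
(-233 - (-4)*(-3 - 2)) - c(T(3, -4)) = (-233 - (-4)*(-3 - 2)) - 48*0²/7 = (-233 - (-4)*(-5)) - 48*0/7 = (-233 - 1*20) - 1*0 = (-233 - 20) + 0 = -253 + 0 = -253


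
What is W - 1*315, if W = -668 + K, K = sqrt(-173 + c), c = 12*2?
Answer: -983 + I*sqrt(149) ≈ -983.0 + 12.207*I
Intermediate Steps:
c = 24
K = I*sqrt(149) (K = sqrt(-173 + 24) = sqrt(-149) = I*sqrt(149) ≈ 12.207*I)
W = -668 + I*sqrt(149) ≈ -668.0 + 12.207*I
W - 1*315 = (-668 + I*sqrt(149)) - 1*315 = (-668 + I*sqrt(149)) - 315 = -983 + I*sqrt(149)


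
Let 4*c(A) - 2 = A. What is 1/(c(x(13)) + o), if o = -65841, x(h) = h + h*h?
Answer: -1/65795 ≈ -1.5199e-5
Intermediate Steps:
x(h) = h + h**2
c(A) = 1/2 + A/4
1/(c(x(13)) + o) = 1/((1/2 + (13*(1 + 13))/4) - 65841) = 1/((1/2 + (13*14)/4) - 65841) = 1/((1/2 + (1/4)*182) - 65841) = 1/((1/2 + 91/2) - 65841) = 1/(46 - 65841) = 1/(-65795) = -1/65795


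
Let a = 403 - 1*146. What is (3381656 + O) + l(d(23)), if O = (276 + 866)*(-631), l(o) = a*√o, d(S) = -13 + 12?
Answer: 2661054 + 257*I ≈ 2.6611e+6 + 257.0*I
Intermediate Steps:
d(S) = -1
a = 257 (a = 403 - 146 = 257)
l(o) = 257*√o
O = -720602 (O = 1142*(-631) = -720602)
(3381656 + O) + l(d(23)) = (3381656 - 720602) + 257*√(-1) = 2661054 + 257*I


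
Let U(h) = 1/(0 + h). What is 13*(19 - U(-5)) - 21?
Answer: 1143/5 ≈ 228.60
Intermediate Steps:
U(h) = 1/h
13*(19 - U(-5)) - 21 = 13*(19 - 1/(-5)) - 21 = 13*(19 - 1*(-⅕)) - 21 = 13*(19 + ⅕) - 21 = 13*(96/5) - 21 = 1248/5 - 21 = 1143/5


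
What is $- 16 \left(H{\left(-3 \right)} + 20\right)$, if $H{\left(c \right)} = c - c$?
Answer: $-320$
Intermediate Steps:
$H{\left(c \right)} = 0$
$- 16 \left(H{\left(-3 \right)} + 20\right) = - 16 \left(0 + 20\right) = \left(-16\right) 20 = -320$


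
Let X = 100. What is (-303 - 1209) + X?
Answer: -1412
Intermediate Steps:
(-303 - 1209) + X = (-303 - 1209) + 100 = -1512 + 100 = -1412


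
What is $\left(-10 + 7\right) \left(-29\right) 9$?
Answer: $783$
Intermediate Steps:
$\left(-10 + 7\right) \left(-29\right) 9 = \left(-3\right) \left(-29\right) 9 = 87 \cdot 9 = 783$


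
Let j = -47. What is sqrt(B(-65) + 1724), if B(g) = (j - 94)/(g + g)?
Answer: sqrt(29153930)/130 ≈ 41.534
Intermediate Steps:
B(g) = -141/(2*g) (B(g) = (-47 - 94)/(g + g) = -141*1/(2*g) = -141/(2*g))
sqrt(B(-65) + 1724) = sqrt(-141/2/(-65) + 1724) = sqrt(-141/2*(-1/65) + 1724) = sqrt(141/130 + 1724) = sqrt(224261/130) = sqrt(29153930)/130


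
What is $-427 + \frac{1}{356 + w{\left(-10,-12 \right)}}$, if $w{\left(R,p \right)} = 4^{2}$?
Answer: $- \frac{158843}{372} \approx -427.0$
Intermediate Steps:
$w{\left(R,p \right)} = 16$
$-427 + \frac{1}{356 + w{\left(-10,-12 \right)}} = -427 + \frac{1}{356 + 16} = -427 + \frac{1}{372} = - \frac{158843}{372}$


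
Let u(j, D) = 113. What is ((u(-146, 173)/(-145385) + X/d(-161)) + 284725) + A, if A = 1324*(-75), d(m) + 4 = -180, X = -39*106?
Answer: 2480437753899/13375420 ≈ 1.8545e+5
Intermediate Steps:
X = -4134
d(m) = -184 (d(m) = -4 - 180 = -184)
A = -99300
((u(-146, 173)/(-145385) + X/d(-161)) + 284725) + A = ((113/(-145385) - 4134/(-184)) + 284725) - 99300 = ((113*(-1/145385) - 4134*(-1/184)) + 284725) - 99300 = ((-113/145385 + 2067/92) + 284725) - 99300 = (300500399/13375420 + 284725) - 99300 = 3808616959899/13375420 - 99300 = 2480437753899/13375420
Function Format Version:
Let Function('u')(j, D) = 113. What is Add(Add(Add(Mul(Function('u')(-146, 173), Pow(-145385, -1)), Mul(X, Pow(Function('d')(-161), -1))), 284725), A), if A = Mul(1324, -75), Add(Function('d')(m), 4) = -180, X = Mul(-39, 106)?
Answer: Rational(2480437753899, 13375420) ≈ 1.8545e+5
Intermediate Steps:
X = -4134
Function('d')(m) = -184 (Function('d')(m) = Add(-4, -180) = -184)
A = -99300
Add(Add(Add(Mul(Function('u')(-146, 173), Pow(-145385, -1)), Mul(X, Pow(Function('d')(-161), -1))), 284725), A) = Add(Add(Add(Mul(113, Pow(-145385, -1)), Mul(-4134, Pow(-184, -1))), 284725), -99300) = Add(Add(Add(Mul(113, Rational(-1, 145385)), Mul(-4134, Rational(-1, 184))), 284725), -99300) = Add(Add(Add(Rational(-113, 145385), Rational(2067, 92)), 284725), -99300) = Add(Add(Rational(300500399, 13375420), 284725), -99300) = Add(Rational(3808616959899, 13375420), -99300) = Rational(2480437753899, 13375420)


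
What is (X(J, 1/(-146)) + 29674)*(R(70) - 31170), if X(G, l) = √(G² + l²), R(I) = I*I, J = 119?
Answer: -779535980 - 13135*√301855877/73 ≈ -7.8266e+8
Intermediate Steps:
R(I) = I²
(X(J, 1/(-146)) + 29674)*(R(70) - 31170) = (√(119² + (1/(-146))²) + 29674)*(70² - 31170) = (√(14161 + (-1/146)²) + 29674)*(4900 - 31170) = (√(14161 + 1/21316) + 29674)*(-26270) = (√(301855877/21316) + 29674)*(-26270) = (√301855877/146 + 29674)*(-26270) = (29674 + √301855877/146)*(-26270) = -779535980 - 13135*√301855877/73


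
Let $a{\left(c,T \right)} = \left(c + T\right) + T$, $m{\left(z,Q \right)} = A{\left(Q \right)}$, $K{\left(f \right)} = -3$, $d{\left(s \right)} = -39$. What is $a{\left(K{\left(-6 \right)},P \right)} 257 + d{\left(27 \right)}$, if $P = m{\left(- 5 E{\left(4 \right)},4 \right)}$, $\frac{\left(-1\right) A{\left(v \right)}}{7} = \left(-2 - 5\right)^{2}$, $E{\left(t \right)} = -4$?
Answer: $-177112$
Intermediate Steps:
$A{\left(v \right)} = -343$ ($A{\left(v \right)} = - 7 \left(-2 - 5\right)^{2} = - 7 \left(-7\right)^{2} = \left(-7\right) 49 = -343$)
$m{\left(z,Q \right)} = -343$
$P = -343$
$a{\left(c,T \right)} = c + 2 T$ ($a{\left(c,T \right)} = \left(T + c\right) + T = c + 2 T$)
$a{\left(K{\left(-6 \right)},P \right)} 257 + d{\left(27 \right)} = \left(-3 + 2 \left(-343\right)\right) 257 - 39 = \left(-3 - 686\right) 257 - 39 = \left(-689\right) 257 - 39 = -177073 - 39 = -177112$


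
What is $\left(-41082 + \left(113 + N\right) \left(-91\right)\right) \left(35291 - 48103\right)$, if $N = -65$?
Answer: $582305400$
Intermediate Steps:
$\left(-41082 + \left(113 + N\right) \left(-91\right)\right) \left(35291 - 48103\right) = \left(-41082 + \left(113 - 65\right) \left(-91\right)\right) \left(35291 - 48103\right) = \left(-41082 + 48 \left(-91\right)\right) \left(-12812\right) = \left(-41082 - 4368\right) \left(-12812\right) = \left(-45450\right) \left(-12812\right) = 582305400$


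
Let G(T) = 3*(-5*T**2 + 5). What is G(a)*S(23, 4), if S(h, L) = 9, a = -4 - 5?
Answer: -10800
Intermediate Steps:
a = -9
G(T) = 15 - 15*T**2 (G(T) = 3*(5 - 5*T**2) = 15 - 15*T**2)
G(a)*S(23, 4) = (15 - 15*(-9)**2)*9 = (15 - 15*81)*9 = (15 - 1215)*9 = -1200*9 = -10800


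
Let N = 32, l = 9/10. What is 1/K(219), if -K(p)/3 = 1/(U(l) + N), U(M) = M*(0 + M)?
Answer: -3281/300 ≈ -10.937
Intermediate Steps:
l = 9/10 (l = 9*(⅒) = 9/10 ≈ 0.90000)
U(M) = M² (U(M) = M*M = M²)
K(p) = -300/3281 (K(p) = -3/((9/10)² + 32) = -3/(81/100 + 32) = -3/3281/100 = -3*100/3281 = -300/3281)
1/K(219) = 1/(-300/3281) = -3281/300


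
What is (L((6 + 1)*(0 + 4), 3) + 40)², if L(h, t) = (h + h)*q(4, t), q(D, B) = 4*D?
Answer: 876096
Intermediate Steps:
L(h, t) = 32*h (L(h, t) = (h + h)*(4*4) = (2*h)*16 = 32*h)
(L((6 + 1)*(0 + 4), 3) + 40)² = (32*((6 + 1)*(0 + 4)) + 40)² = (32*(7*4) + 40)² = (32*28 + 40)² = (896 + 40)² = 936² = 876096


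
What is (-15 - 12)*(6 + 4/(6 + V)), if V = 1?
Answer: -1242/7 ≈ -177.43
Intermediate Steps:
(-15 - 12)*(6 + 4/(6 + V)) = (-15 - 12)*(6 + 4/(6 + 1)) = -27*(6 + 4/7) = -27*46/7 = -1242/7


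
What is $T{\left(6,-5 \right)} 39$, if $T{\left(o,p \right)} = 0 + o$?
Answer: $234$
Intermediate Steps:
$T{\left(o,p \right)} = o$
$T{\left(6,-5 \right)} 39 = 6 \cdot 39 = 234$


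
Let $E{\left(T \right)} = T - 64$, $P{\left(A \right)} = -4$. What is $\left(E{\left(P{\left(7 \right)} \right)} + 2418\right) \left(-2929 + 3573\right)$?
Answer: $1513400$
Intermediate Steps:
$E{\left(T \right)} = -64 + T$
$\left(E{\left(P{\left(7 \right)} \right)} + 2418\right) \left(-2929 + 3573\right) = \left(\left(-64 - 4\right) + 2418\right) \left(-2929 + 3573\right) = \left(-68 + 2418\right) 644 = 2350 \cdot 644 = 1513400$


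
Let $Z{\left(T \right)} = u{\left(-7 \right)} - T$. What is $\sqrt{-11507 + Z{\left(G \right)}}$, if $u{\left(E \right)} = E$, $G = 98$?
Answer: $2 i \sqrt{2903} \approx 107.76 i$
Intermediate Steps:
$Z{\left(T \right)} = -7 - T$
$\sqrt{-11507 + Z{\left(G \right)}} = \sqrt{-11507 - 105} = \sqrt{-11612} = 2 i \sqrt{2903}$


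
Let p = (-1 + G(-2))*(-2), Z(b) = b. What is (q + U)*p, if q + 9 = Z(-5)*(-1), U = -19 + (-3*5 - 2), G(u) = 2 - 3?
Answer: -160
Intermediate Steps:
G(u) = -1
U = -36 (U = -19 + (-15 - 2) = -19 - 17 = -36)
q = -4 (q = -9 - 5*(-1) = -9 + 5 = -4)
p = 4 (p = (-1 - 1)*(-2) = -2*(-2) = 4)
(q + U)*p = (-4 - 36)*4 = -40*4 = -160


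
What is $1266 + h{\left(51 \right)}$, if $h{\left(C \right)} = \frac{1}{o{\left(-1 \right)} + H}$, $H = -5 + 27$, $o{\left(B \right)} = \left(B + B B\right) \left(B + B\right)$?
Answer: $\frac{27853}{22} \approx 1266.0$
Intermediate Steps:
$o{\left(B \right)} = 2 B \left(B + B^{2}\right)$ ($o{\left(B \right)} = \left(B + B^{2}\right) 2 B = 2 B \left(B + B^{2}\right)$)
$H = 22$
$h{\left(C \right)} = \frac{1}{22}$ ($h{\left(C \right)} = \frac{1}{2 \left(-1\right)^{2} \left(1 - 1\right) + 22} = \frac{1}{2 \cdot 1 \cdot 0 + 22} = \frac{1}{0 + 22} = \frac{1}{22}$)
$1266 + h{\left(51 \right)} = 1266 + \frac{1}{22} = \frac{27853}{22}$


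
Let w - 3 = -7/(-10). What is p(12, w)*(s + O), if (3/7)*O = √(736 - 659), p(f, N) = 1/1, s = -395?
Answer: -395 + 7*√77/3 ≈ -374.52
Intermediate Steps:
w = 37/10 (w = 3 - 7/(-10) = 3 - 7*(-⅒) = 3 + 7/10 = 37/10 ≈ 3.7000)
p(f, N) = 1
O = 7*√77/3 (O = 7*√(736 - 659)/3 = 7*√77/3 ≈ 20.475)
p(12, w)*(s + O) = 1*(-395 + 7*√77/3) = -395 + 7*√77/3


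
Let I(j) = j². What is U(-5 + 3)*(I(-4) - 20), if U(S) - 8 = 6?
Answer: -56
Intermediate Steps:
U(S) = 14 (U(S) = 8 + 6 = 14)
U(-5 + 3)*(I(-4) - 20) = 14*((-4)² - 20) = 14*(16 - 20) = 14*(-4) = -56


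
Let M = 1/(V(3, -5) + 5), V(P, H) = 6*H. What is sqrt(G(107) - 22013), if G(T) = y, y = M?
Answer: I*sqrt(550326)/5 ≈ 148.37*I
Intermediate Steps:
M = -1/25 (M = 1/(6*(-5) + 5) = 1/(-30 + 5) = 1/(-25) = -1/25 ≈ -0.040000)
y = -1/25 ≈ -0.040000
G(T) = -1/25
sqrt(G(107) - 22013) = sqrt(-1/25 - 22013) = sqrt(-550326/25) = I*sqrt(550326)/5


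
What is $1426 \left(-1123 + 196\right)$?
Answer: $-1321902$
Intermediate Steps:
$1426 \left(-1123 + 196\right) = 1426 \left(-927\right) = -1321902$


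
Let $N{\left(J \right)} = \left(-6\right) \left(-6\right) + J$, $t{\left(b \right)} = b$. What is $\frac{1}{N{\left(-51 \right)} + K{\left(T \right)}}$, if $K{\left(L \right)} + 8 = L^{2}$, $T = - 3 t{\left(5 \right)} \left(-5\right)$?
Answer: $\frac{1}{5602} \approx 0.00017851$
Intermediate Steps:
$N{\left(J \right)} = 36 + J$
$T = 75$ ($T = \left(-3\right) 5 \left(-5\right) = \left(-15\right) \left(-5\right) = 75$)
$K{\left(L \right)} = -8 + L^{2}$
$\frac{1}{N{\left(-51 \right)} + K{\left(T \right)}} = \frac{1}{\left(36 - 51\right) - \left(8 - 75^{2}\right)} = \frac{1}{-15 + \left(-8 + 5625\right)} = \frac{1}{-15 + 5617} = \frac{1}{5602}$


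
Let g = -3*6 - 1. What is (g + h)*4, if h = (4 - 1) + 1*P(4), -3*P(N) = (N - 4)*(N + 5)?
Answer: -64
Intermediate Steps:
P(N) = -(-4 + N)*(5 + N)/3 (P(N) = -(N - 4)*(N + 5)/3 = -(-4 + N)*(5 + N)/3)
h = 3 (h = (4 - 1) + 1*(20/3 - ⅓*4 - ⅓*4²) = 3 + 1*(20/3 - 4/3 - ⅓*16) = 3 + 1*(20/3 - 4/3 - 16/3) = 3 + 1*0 = 3 + 0 = 3)
g = -19 (g = -18 - 1 = -19)
(g + h)*4 = (-19 + 3)*4 = -16*4 = -64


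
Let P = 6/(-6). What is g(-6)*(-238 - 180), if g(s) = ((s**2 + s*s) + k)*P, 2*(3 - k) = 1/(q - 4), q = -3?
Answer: 219659/7 ≈ 31380.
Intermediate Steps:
k = 43/14 (k = 3 - 1/(2*(-3 - 4)) = 3 - 1/2/(-7) = 3 - 1/2*(-1/7) = 3 + 1/14 = 43/14 ≈ 3.0714)
P = -1 (P = 6*(-1/6) = -1)
g(s) = -43/14 - 2*s**2 (g(s) = ((s**2 + s*s) + 43/14)*(-1) = ((s**2 + s**2) + 43/14)*(-1) = (2*s**2 + 43/14)*(-1) = (43/14 + 2*s**2)*(-1) = -43/14 - 2*s**2)
g(-6)*(-238 - 180) = (-43/14 - 2*(-6)**2)*(-238 - 180) = (-43/14 - 2*36)*(-418) = (-43/14 - 72)*(-418) = -1051/14*(-418) = 219659/7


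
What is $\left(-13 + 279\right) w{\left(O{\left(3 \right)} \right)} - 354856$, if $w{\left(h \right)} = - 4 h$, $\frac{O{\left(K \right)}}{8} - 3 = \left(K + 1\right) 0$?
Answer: $-380392$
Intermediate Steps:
$O{\left(K \right)} = 24$ ($O{\left(K \right)} = 24 + 8 \left(K + 1\right) 0 = 24 + 8 \left(1 + K\right) 0 = 24 + 8 \cdot 0 = 24 + 0 = 24$)
$\left(-13 + 279\right) w{\left(O{\left(3 \right)} \right)} - 354856 = \left(-13 + 279\right) \left(\left(-4\right) 24\right) - 354856 = 266 \left(-96\right) - 354856 = -25536 - 354856 = -380392$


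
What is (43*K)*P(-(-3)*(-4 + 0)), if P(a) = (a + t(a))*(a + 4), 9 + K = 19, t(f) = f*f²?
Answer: 5985600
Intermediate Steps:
t(f) = f³
K = 10 (K = -9 + 19 = 10)
P(a) = (4 + a)*(a + a³) (P(a) = (a + a³)*(a + 4) = (a + a³)*(4 + a) = (4 + a)*(a + a³))
(43*K)*P(-(-3)*(-4 + 0)) = (43*10)*((-(-3)*(-4 + 0))*(4 - (-3)*(-4 + 0) + (-(-3)*(-4 + 0))³ + 4*(-(-3)*(-4 + 0))²)) = 430*((-(-3)*(-4))*(4 - (-3)*(-4) + (-(-3)*(-4))³ + 4*(-(-3)*(-4))²)) = 430*((-1*12)*(4 - 1*12 + (-1*12)³ + 4*(-1*12)²)) = 430*(-12*(4 - 12 + (-12)³ + 4*(-12)²)) = 430*(-12*(4 - 12 - 1728 + 4*144)) = 430*(-12*(4 - 12 - 1728 + 576)) = 430*(-12*(-1160)) = 430*13920 = 5985600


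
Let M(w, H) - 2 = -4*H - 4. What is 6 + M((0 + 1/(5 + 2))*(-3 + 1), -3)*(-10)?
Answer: -94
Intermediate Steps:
M(w, H) = -2 - 4*H (M(w, H) = 2 + (-4*H - 4) = 2 + (-4 - 4*H) = -2 - 4*H)
6 + M((0 + 1/(5 + 2))*(-3 + 1), -3)*(-10) = 6 + (-2 - 4*(-3))*(-10) = 6 + (-2 + 12)*(-10) = 6 + 10*(-10) = 6 - 100 = -94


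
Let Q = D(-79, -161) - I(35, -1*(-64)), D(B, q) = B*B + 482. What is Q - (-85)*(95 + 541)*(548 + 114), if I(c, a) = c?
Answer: 35794408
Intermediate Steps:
D(B, q) = 482 + B² (D(B, q) = B² + 482 = 482 + B²)
Q = 6688 (Q = (482 + (-79)²) - 1*35 = (482 + 6241) - 35 = 6723 - 35 = 6688)
Q - (-85)*(95 + 541)*(548 + 114) = 6688 - (-85)*(95 + 541)*(548 + 114) = 6688 - (-85)*636*662 = 6688 - (-85)*421032 = 6688 - 1*(-35787720) = 6688 + 35787720 = 35794408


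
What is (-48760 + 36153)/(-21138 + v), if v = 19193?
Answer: 12607/1945 ≈ 6.4818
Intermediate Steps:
(-48760 + 36153)/(-21138 + v) = (-48760 + 36153)/(-21138 + 19193) = -12607/(-1945) = -12607*(-1/1945) = 12607/1945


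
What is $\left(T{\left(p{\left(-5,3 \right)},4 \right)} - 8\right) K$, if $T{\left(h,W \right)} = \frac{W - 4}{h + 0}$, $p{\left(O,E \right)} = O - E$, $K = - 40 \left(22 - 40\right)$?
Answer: $-5760$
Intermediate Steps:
$K = 720$ ($K = \left(-40\right) \left(-18\right) = 720$)
$T{\left(h,W \right)} = \frac{-4 + W}{h}$
$\left(T{\left(p{\left(-5,3 \right)},4 \right)} - 8\right) K = \left(\frac{-4 + 4}{-5 - 3} - 8\right) 720 = \left(\frac{1}{-5 - 3} \cdot 0 - 8\right) 720 = \left(\frac{1}{-8} \cdot 0 - 8\right) 720 = \left(\left(- \frac{1}{8}\right) 0 - 8\right) 720 = \left(0 - 8\right) 720 = \left(-8\right) 720 = -5760$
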